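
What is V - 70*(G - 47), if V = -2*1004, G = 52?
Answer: -2358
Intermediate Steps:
V = -2008
V - 70*(G - 47) = -2008 - 70*(52 - 47) = -2008 - 70*5 = -2008 - 1*350 = -2008 - 350 = -2358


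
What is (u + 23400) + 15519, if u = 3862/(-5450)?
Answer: 106052344/2725 ≈ 38918.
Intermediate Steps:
u = -1931/2725 (u = 3862*(-1/5450) = -1931/2725 ≈ -0.70862)
(u + 23400) + 15519 = (-1931/2725 + 23400) + 15519 = 63763069/2725 + 15519 = 106052344/2725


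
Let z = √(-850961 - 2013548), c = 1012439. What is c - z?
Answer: 1012439 - I*√2864509 ≈ 1.0124e+6 - 1692.5*I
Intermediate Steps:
z = I*√2864509 (z = √(-2864509) = I*√2864509 ≈ 1692.5*I)
c - z = 1012439 - I*√2864509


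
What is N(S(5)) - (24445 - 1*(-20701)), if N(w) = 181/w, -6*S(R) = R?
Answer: -226816/5 ≈ -45363.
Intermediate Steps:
S(R) = -R/6
N(S(5)) - (24445 - 1*(-20701)) = 181/((-1/6*5)) - (24445 - 1*(-20701)) = 181/(-5/6) - (24445 + 20701) = 181*(-6/5) - 1*45146 = -1086/5 - 45146 = -226816/5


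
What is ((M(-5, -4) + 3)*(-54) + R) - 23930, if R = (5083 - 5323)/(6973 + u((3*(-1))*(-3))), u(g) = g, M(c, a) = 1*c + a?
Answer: -82408666/3491 ≈ -23606.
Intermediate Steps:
M(c, a) = a + c (M(c, a) = c + a = a + c)
R = -120/3491 (R = (5083 - 5323)/(6973 + (3*(-1))*(-3)) = -240/(6973 - 3*(-3)) = -240/(6973 + 9) = -240/6982 = -240*1/6982 = -120/3491 ≈ -0.034374)
((M(-5, -4) + 3)*(-54) + R) - 23930 = (((-4 - 5) + 3)*(-54) - 120/3491) - 23930 = ((-9 + 3)*(-54) - 120/3491) - 23930 = (-6*(-54) - 120/3491) - 23930 = (324 - 120/3491) - 23930 = 1130964/3491 - 23930 = -82408666/3491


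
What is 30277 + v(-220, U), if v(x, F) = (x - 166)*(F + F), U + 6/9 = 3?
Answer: 85427/3 ≈ 28476.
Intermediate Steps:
U = 7/3 (U = -⅔ + 3 = 7/3 ≈ 2.3333)
v(x, F) = 2*F*(-166 + x) (v(x, F) = (-166 + x)*(2*F) = 2*F*(-166 + x))
30277 + v(-220, U) = 30277 + 2*(7/3)*(-166 - 220) = 30277 + 2*(7/3)*(-386) = 30277 - 5404/3 = 85427/3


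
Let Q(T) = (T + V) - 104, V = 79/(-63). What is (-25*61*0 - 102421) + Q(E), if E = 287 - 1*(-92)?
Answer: -6435277/63 ≈ -1.0215e+5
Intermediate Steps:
V = -79/63 (V = 79*(-1/63) = -79/63 ≈ -1.2540)
E = 379 (E = 287 + 92 = 379)
Q(T) = -6631/63 + T (Q(T) = (T - 79/63) - 104 = (-79/63 + T) - 104 = -6631/63 + T)
(-25*61*0 - 102421) + Q(E) = (-25*61*0 - 102421) + (-6631/63 + 379) = (-1525*0 - 102421) + 17246/63 = (0 - 102421) + 17246/63 = -102421 + 17246/63 = -6435277/63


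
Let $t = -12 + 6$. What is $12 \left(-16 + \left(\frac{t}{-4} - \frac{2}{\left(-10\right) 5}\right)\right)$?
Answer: $- \frac{4338}{25} \approx -173.52$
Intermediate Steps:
$t = -6$
$12 \left(-16 + \left(\frac{t}{-4} - \frac{2}{\left(-10\right) 5}\right)\right) = 12 \left(-16 - \left(- \frac{3}{2} - \frac{1}{25}\right)\right) = 12 \left(-16 - \left(- \frac{3}{2} + \frac{2}{-50}\right)\right) = 12 \left(-16 + \left(\frac{3}{2} - - \frac{1}{25}\right)\right) = 12 \left(-16 + \left(\frac{3}{2} + \frac{1}{25}\right)\right) = 12 \left(-16 + \frac{77}{50}\right) = 12 \left(- \frac{723}{50}\right) = - \frac{4338}{25}$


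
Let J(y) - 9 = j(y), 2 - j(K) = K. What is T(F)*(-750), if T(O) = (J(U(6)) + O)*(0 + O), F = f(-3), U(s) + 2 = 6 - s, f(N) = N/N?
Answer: -10500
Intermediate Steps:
f(N) = 1
j(K) = 2 - K
U(s) = 4 - s (U(s) = -2 + (6 - s) = 4 - s)
F = 1
J(y) = 11 - y (J(y) = 9 + (2 - y) = 11 - y)
T(O) = O*(13 + O) (T(O) = ((11 - (4 - 1*6)) + O)*(0 + O) = ((11 - (4 - 6)) + O)*O = ((11 - 1*(-2)) + O)*O = ((11 + 2) + O)*O = (13 + O)*O = O*(13 + O))
T(F)*(-750) = (1*(13 + 1))*(-750) = (1*14)*(-750) = 14*(-750) = -10500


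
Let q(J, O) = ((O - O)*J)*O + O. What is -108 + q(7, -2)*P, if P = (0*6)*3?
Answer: -108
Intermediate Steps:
P = 0 (P = 0*3 = 0)
q(J, O) = O (q(J, O) = (0*J)*O + O = 0*O + O = 0 + O = O)
-108 + q(7, -2)*P = -108 - 2*0 = -108 + 0 = -108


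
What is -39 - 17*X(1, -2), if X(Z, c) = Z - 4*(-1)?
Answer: -124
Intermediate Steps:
X(Z, c) = 4 + Z (X(Z, c) = Z + 4 = 4 + Z)
-39 - 17*X(1, -2) = -39 - 17*(4 + 1) = -39 - 17*5 = -39 - 85 = -124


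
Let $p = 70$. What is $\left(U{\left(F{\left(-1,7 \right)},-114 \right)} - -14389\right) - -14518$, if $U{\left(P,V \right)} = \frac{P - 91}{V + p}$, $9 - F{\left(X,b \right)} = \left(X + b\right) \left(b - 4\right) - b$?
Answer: $\frac{1272001}{44} \approx 28909.0$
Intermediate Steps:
$F{\left(X,b \right)} = 9 + b - \left(-4 + b\right) \left(X + b\right)$ ($F{\left(X,b \right)} = 9 - \left(\left(X + b\right) \left(b - 4\right) - b\right) = 9 - \left(\left(X + b\right) \left(-4 + b\right) - b\right) = 9 - \left(\left(-4 + b\right) \left(X + b\right) - b\right) = 9 - \left(- b + \left(-4 + b\right) \left(X + b\right)\right) = 9 + \left(b - \left(-4 + b\right) \left(X + b\right)\right) = 9 + b - \left(-4 + b\right) \left(X + b\right)$)
$U{\left(P,V \right)} = \frac{-91 + P}{70 + V}$ ($U{\left(P,V \right)} = \frac{P - 91}{V + 70} = \frac{-91 + P}{70 + V}$)
$\left(U{\left(F{\left(-1,7 \right)},-114 \right)} - -14389\right) - -14518 = \left(\frac{-91 + \left(9 - 7^{2} + 4 \left(-1\right) + 5 \cdot 7 - \left(-1\right) 7\right)}{70 - 114} - -14389\right) - -14518 = \left(\frac{-91 + \left(9 - 49 - 4 + 35 + 7\right)}{-44} + 14389\right) + 14518 = \left(- \frac{-91 + \left(9 - 49 - 4 + 35 + 7\right)}{44} + 14389\right) + 14518 = \left(- \frac{-91 - 2}{44} + 14389\right) + 14518 = \left(\left(- \frac{1}{44}\right) \left(-93\right) + 14389\right) + 14518 = \left(\frac{93}{44} + 14389\right) + 14518 = \frac{633209}{44} + 14518 = \frac{1272001}{44}$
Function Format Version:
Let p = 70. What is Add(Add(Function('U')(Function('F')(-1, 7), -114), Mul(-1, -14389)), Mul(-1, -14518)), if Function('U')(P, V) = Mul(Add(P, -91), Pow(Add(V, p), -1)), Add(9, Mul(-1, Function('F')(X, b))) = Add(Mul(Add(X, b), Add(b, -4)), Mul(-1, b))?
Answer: Rational(1272001, 44) ≈ 28909.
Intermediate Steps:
Function('F')(X, b) = Add(9, b, Mul(-1, Add(-4, b), Add(X, b))) (Function('F')(X, b) = Add(9, Mul(-1, Add(Mul(Add(X, b), Add(b, -4)), Mul(-1, b)))) = Add(9, Mul(-1, Add(Mul(Add(X, b), Add(-4, b)), Mul(-1, b)))) = Add(9, Mul(-1, Add(Mul(Add(-4, b), Add(X, b)), Mul(-1, b)))) = Add(9, Mul(-1, Add(Mul(-1, b), Mul(Add(-4, b), Add(X, b))))) = Add(9, Add(b, Mul(-1, Add(-4, b), Add(X, b)))) = Add(9, b, Mul(-1, Add(-4, b), Add(X, b))))
Function('U')(P, V) = Mul(Pow(Add(70, V), -1), Add(-91, P)) (Function('U')(P, V) = Mul(Add(P, -91), Pow(Add(V, 70), -1)) = Mul(Add(-91, P), Pow(Add(70, V), -1)) = Mul(Pow(Add(70, V), -1), Add(-91, P)))
Add(Add(Function('U')(Function('F')(-1, 7), -114), Mul(-1, -14389)), Mul(-1, -14518)) = Add(Add(Mul(Pow(Add(70, -114), -1), Add(-91, Add(9, Mul(-1, Pow(7, 2)), Mul(4, -1), Mul(5, 7), Mul(-1, -1, 7)))), Mul(-1, -14389)), Mul(-1, -14518)) = Add(Add(Mul(Pow(-44, -1), Add(-91, Add(9, Mul(-1, 49), -4, 35, 7))), 14389), 14518) = Add(Add(Mul(Rational(-1, 44), Add(-91, Add(9, -49, -4, 35, 7))), 14389), 14518) = Add(Add(Mul(Rational(-1, 44), Add(-91, -2)), 14389), 14518) = Add(Add(Mul(Rational(-1, 44), -93), 14389), 14518) = Add(Add(Rational(93, 44), 14389), 14518) = Add(Rational(633209, 44), 14518) = Rational(1272001, 44)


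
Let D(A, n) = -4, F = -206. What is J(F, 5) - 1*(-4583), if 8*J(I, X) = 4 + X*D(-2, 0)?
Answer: 4581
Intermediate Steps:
J(I, X) = 1/2 - X/2 (J(I, X) = (4 + X*(-4))/8 = (4 - 4*X)/8 = 1/2 - X/2)
J(F, 5) - 1*(-4583) = (1/2 - 1/2*5) - 1*(-4583) = (1/2 - 5/2) + 4583 = -2 + 4583 = 4581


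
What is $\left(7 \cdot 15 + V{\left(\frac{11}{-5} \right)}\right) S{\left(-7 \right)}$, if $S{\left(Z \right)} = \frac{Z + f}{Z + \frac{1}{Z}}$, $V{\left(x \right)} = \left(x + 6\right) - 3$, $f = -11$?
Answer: $\frac{33327}{125} \approx 266.62$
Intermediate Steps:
$V{\left(x \right)} = 3 + x$ ($V{\left(x \right)} = \left(6 + x\right) - 3 = 3 + x$)
$S{\left(Z \right)} = \frac{-11 + Z}{Z + \frac{1}{Z}}$ ($S{\left(Z \right)} = \frac{Z - 11}{Z + \frac{1}{Z}} = \frac{-11 + Z}{Z + \frac{1}{Z}}$)
$\left(7 \cdot 15 + V{\left(\frac{11}{-5} \right)}\right) S{\left(-7 \right)} = \left(7 \cdot 15 + \left(3 + \frac{11}{-5}\right)\right) \left(- \frac{7 \left(-11 - 7\right)}{1 + \left(-7\right)^{2}}\right) = \left(105 + \left(3 + 11 \left(- \frac{1}{5}\right)\right)\right) \left(\left(-7\right) \frac{1}{1 + 49} \left(-18\right)\right) = \left(105 + \left(3 - \frac{11}{5}\right)\right) \left(\left(-7\right) \frac{1}{50} \left(-18\right)\right) = \left(105 + \frac{4}{5}\right) \left(\left(-7\right) \frac{1}{50} \left(-18\right)\right) = \frac{529}{5} \cdot \frac{63}{25} = \frac{33327}{125}$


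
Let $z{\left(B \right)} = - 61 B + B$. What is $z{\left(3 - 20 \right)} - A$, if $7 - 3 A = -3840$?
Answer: $- \frac{787}{3} \approx -262.33$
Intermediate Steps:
$A = \frac{3847}{3}$ ($A = \frac{7}{3} - -1280 = \frac{7}{3} + 1280 = \frac{3847}{3} \approx 1282.3$)
$z{\left(B \right)} = - 60 B$
$z{\left(3 - 20 \right)} - A = - 60 \left(3 - 20\right) - \frac{3847}{3} = \left(-60\right) \left(-17\right) - \frac{3847}{3} = 1020 - \frac{3847}{3} = - \frac{787}{3}$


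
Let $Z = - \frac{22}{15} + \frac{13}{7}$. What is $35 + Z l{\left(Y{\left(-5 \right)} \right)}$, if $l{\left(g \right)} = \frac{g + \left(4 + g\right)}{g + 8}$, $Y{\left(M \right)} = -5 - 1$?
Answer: $\frac{3511}{105} \approx 33.438$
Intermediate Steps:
$Y{\left(M \right)} = -6$ ($Y{\left(M \right)} = -5 - 1 = -6$)
$Z = \frac{41}{105}$ ($Z = \left(-22\right) \frac{1}{15} + 13 \cdot \frac{1}{7} = - \frac{22}{15} + \frac{13}{7} = \frac{41}{105} \approx 0.39048$)
$l{\left(g \right)} = \frac{4 + 2 g}{8 + g}$
$35 + Z l{\left(Y{\left(-5 \right)} \right)} = 35 + \frac{41 \frac{2 \left(2 - 6\right)}{8 - 6}}{105} = 35 + \frac{41 \cdot 2 \cdot \frac{1}{2} \left(-4\right)}{105} = 35 + \frac{41}{105} \left(-4\right) = 35 - \frac{164}{105} = \frac{3511}{105}$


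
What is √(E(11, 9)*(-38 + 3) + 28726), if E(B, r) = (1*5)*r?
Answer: √27151 ≈ 164.78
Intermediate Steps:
E(B, r) = 5*r
√(E(11, 9)*(-38 + 3) + 28726) = √((5*9)*(-38 + 3) + 28726) = √(45*(-35) + 28726) = √(-1575 + 28726) = √27151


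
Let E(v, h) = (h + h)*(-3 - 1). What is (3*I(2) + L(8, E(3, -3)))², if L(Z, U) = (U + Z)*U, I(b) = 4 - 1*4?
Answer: 589824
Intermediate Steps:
E(v, h) = -8*h (E(v, h) = (2*h)*(-4) = -8*h)
I(b) = 0 (I(b) = 4 - 4 = 0)
L(Z, U) = U*(U + Z)
(3*I(2) + L(8, E(3, -3)))² = (3*0 + (-8*(-3))*(-8*(-3) + 8))² = (0 + 24*(24 + 8))² = (0 + 24*32)² = (0 + 768)² = 768² = 589824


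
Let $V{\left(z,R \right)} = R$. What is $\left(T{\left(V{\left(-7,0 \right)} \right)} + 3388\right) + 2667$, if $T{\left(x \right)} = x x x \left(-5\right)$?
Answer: $6055$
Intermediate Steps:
$T{\left(x \right)} = - 5 x^{3}$ ($T{\left(x \right)} = x^{2} x \left(-5\right) = x^{3} \left(-5\right) = - 5 x^{3}$)
$\left(T{\left(V{\left(-7,0 \right)} \right)} + 3388\right) + 2667 = \left(- 5 \cdot 0^{3} + 3388\right) + 2667 = \left(\left(-5\right) 0 + 3388\right) + 2667 = \left(0 + 3388\right) + 2667 = 3388 + 2667 = 6055$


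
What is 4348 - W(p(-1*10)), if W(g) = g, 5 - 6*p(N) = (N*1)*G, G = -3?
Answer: 26113/6 ≈ 4352.2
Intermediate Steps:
p(N) = 5/6 + N/2 (p(N) = 5/6 - N*1*(-3)/6 = 5/6 - N*(-3)/6 = 5/6 - (-1)*N/2 = 5/6 + N/2)
4348 - W(p(-1*10)) = 4348 - (5/6 + (-1*10)/2) = 4348 - (5/6 + (1/2)*(-10)) = 4348 - (5/6 - 5) = 4348 - 1*(-25/6) = 4348 + 25/6 = 26113/6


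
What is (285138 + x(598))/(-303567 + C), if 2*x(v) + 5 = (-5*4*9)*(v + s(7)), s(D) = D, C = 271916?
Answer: -461371/63302 ≈ -7.2884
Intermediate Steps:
x(v) = -1265/2 - 90*v (x(v) = -5/2 + ((-5*4*9)*(v + 7))/2 = -5/2 + ((-20*9)*(7 + v))/2 = -5/2 + (-180*(7 + v))/2 = -5/2 + (-1260 - 180*v)/2 = -5/2 + (-630 - 90*v) = -1265/2 - 90*v)
(285138 + x(598))/(-303567 + C) = (285138 + (-1265/2 - 90*598))/(-303567 + 271916) = (285138 + (-1265/2 - 53820))/(-31651) = (285138 - 108905/2)*(-1/31651) = (461371/2)*(-1/31651) = -461371/63302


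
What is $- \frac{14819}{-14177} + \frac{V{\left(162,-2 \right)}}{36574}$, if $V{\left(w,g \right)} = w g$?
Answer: $\frac{268698379}{259254799} \approx 1.0364$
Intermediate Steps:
$V{\left(w,g \right)} = g w$
$- \frac{14819}{-14177} + \frac{V{\left(162,-2 \right)}}{36574} = - \frac{14819}{-14177} + \frac{\left(-2\right) 162}{36574} = \left(-14819\right) \left(- \frac{1}{14177}\right) - \frac{162}{18287} = \frac{14819}{14177} - \frac{162}{18287} = \frac{268698379}{259254799}$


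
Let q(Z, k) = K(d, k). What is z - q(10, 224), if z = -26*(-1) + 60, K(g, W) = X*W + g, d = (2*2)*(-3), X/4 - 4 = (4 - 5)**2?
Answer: -4382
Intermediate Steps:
X = 20 (X = 16 + 4*(4 - 5)**2 = 16 + 4*(-1)**2 = 16 + 4*1 = 16 + 4 = 20)
d = -12 (d = 4*(-3) = -12)
K(g, W) = g + 20*W (K(g, W) = 20*W + g = g + 20*W)
q(Z, k) = -12 + 20*k
z = 86 (z = 26 + 60 = 86)
z - q(10, 224) = 86 - (-12 + 20*224) = 86 - (-12 + 4480) = 86 - 1*4468 = 86 - 4468 = -4382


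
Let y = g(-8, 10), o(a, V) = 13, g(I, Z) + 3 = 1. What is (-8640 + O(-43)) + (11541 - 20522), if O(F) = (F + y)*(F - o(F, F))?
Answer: -15101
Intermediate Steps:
g(I, Z) = -2 (g(I, Z) = -3 + 1 = -2)
y = -2
O(F) = (-13 + F)*(-2 + F) (O(F) = (F - 2)*(F - 1*13) = (-2 + F)*(F - 13) = (-2 + F)*(-13 + F) = (-13 + F)*(-2 + F))
(-8640 + O(-43)) + (11541 - 20522) = (-8640 + (26 + (-43)² - 15*(-43))) + (11541 - 20522) = (-8640 + (26 + 1849 + 645)) - 8981 = (-8640 + 2520) - 8981 = -6120 - 8981 = -15101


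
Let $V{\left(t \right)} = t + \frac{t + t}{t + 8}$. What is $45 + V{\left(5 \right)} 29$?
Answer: $\frac{2760}{13} \approx 212.31$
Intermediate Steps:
$V{\left(t \right)} = t + \frac{2 t}{8 + t}$
$45 + V{\left(5 \right)} 29 = 45 + \frac{5 \left(10 + 5\right)}{8 + 5} \cdot 29 = 45 + 5 \cdot \frac{1}{13} \cdot 15 \cdot 29 = 45 + \frac{75}{13} \cdot 29 = 45 + \frac{2175}{13} = \frac{2760}{13}$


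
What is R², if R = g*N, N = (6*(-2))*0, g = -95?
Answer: 0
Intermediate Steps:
N = 0 (N = -12*0 = 0)
R = 0 (R = -95*0 = 0)
R² = 0² = 0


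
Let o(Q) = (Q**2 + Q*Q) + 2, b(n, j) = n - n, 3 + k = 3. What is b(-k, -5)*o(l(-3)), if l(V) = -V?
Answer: 0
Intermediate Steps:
k = 0 (k = -3 + 3 = 0)
b(n, j) = 0
o(Q) = 2 + 2*Q**2 (o(Q) = (Q**2 + Q**2) + 2 = 2*Q**2 + 2 = 2 + 2*Q**2)
b(-k, -5)*o(l(-3)) = 0*(2 + 2*(-1*(-3))**2) = 0*(2 + 2*3**2) = 0*(2 + 2*9) = 0*(2 + 18) = 0*20 = 0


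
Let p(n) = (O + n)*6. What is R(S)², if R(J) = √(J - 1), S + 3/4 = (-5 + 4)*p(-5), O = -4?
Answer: 209/4 ≈ 52.250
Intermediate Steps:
p(n) = -24 + 6*n (p(n) = (-4 + n)*6 = -24 + 6*n)
S = 213/4 (S = -¾ + (-5 + 4)*(-24 + 6*(-5)) = -¾ - (-24 - 30) = -¾ - 1*(-54) = -¾ + 54 = 213/4 ≈ 53.250)
R(J) = √(-1 + J)
R(S)² = (√(-1 + 213/4))² = (√(209/4))² = (√209/2)² = 209/4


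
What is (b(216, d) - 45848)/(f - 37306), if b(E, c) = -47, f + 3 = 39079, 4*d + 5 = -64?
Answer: -9179/354 ≈ -25.929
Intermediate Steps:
d = -69/4 (d = -5/4 + (1/4)*(-64) = -5/4 - 16 = -69/4 ≈ -17.250)
f = 39076 (f = -3 + 39079 = 39076)
(b(216, d) - 45848)/(f - 37306) = (-47 - 45848)/(39076 - 37306) = -45895/1770 = -45895*1/1770 = -9179/354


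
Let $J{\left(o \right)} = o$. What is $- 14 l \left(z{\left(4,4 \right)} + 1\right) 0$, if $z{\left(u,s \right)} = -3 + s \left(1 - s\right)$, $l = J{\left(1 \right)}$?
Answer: $0$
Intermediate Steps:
$l = 1$
$- 14 l \left(z{\left(4,4 \right)} + 1\right) 0 = - 14 \cdot 1 \left(\left(-3 + 4 - 4^{2}\right) + 1\right) 0 = - 14 \cdot 1 \left(\left(-3 + 4 - 16\right) + 1\right) 0 = - 14 \cdot 1 \left(-15 + 1\right) 0 = - 14 \cdot 1 \left(-14\right) 0 = \left(-14\right) \left(-14\right) 0 = 196 \cdot 0 = 0$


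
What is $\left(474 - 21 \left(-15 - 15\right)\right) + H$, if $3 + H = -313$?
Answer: $788$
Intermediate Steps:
$H = -316$ ($H = -3 - 313 = -316$)
$\left(474 - 21 \left(-15 - 15\right)\right) + H = \left(474 - 21 \left(-15 - 15\right)\right) - 316 = \left(474 - 21 \left(-30\right)\right) - 316 = \left(474 - -630\right) - 316 = \left(474 + 630\right) - 316 = 1104 - 316 = 788$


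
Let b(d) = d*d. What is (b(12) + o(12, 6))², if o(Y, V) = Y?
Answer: 24336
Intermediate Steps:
b(d) = d²
(b(12) + o(12, 6))² = (12² + 12)² = (144 + 12)² = 156² = 24336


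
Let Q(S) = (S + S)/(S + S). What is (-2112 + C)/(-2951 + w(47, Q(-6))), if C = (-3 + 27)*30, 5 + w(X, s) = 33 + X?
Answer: 348/719 ≈ 0.48401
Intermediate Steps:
Q(S) = 1 (Q(S) = (2*S)/((2*S)) = (2*S)*(1/(2*S)) = 1)
w(X, s) = 28 + X (w(X, s) = -5 + (33 + X) = 28 + X)
C = 720 (C = 24*30 = 720)
(-2112 + C)/(-2951 + w(47, Q(-6))) = (-2112 + 720)/(-2951 + (28 + 47)) = -1392/(-2951 + 75) = -1392/(-2876) = -1392*(-1/2876) = 348/719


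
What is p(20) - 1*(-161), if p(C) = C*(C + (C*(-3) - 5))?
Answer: -739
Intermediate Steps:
p(C) = C*(-5 - 2*C) (p(C) = C*(C + (-3*C - 5)) = C*(C + (-5 - 3*C)) = C*(-5 - 2*C))
p(20) - 1*(-161) = -1*20*(5 + 2*20) - 1*(-161) = -1*20*(5 + 40) + 161 = -1*20*45 + 161 = -900 + 161 = -739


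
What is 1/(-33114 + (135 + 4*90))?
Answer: -1/32619 ≈ -3.0657e-5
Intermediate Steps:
1/(-33114 + (135 + 4*90)) = 1/(-33114 + (135 + 360)) = 1/(-33114 + 495) = 1/(-32619) = -1/32619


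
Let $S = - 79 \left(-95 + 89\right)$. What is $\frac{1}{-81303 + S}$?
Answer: $- \frac{1}{80829} \approx -1.2372 \cdot 10^{-5}$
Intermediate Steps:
$S = 474$ ($S = \left(-79\right) \left(-6\right) = 474$)
$\frac{1}{-81303 + S} = \frac{1}{-81303 + 474} = \frac{1}{-80829} = - \frac{1}{80829}$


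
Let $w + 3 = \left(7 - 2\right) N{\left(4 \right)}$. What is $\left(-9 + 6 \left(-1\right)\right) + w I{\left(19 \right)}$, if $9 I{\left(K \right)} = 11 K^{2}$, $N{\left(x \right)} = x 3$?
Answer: $\frac{75404}{3} \approx 25135.0$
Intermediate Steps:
$N{\left(x \right)} = 3 x$
$I{\left(K \right)} = \frac{11 K^{2}}{9}$
$w = 57$ ($w = -3 + \left(7 - 2\right) 3 \cdot 4 = -3 + 5 \cdot 12 = -3 + 60 = 57$)
$\left(-9 + 6 \left(-1\right)\right) + w I{\left(19 \right)} = \left(-9 + 6 \left(-1\right)\right) + 57 \frac{11 \cdot 19^{2}}{9} = \left(-9 - 6\right) + 57 \cdot \frac{11}{9} \cdot 361 = -15 + 57 \cdot \frac{3971}{9} = -15 + \frac{75449}{3} = \frac{75404}{3}$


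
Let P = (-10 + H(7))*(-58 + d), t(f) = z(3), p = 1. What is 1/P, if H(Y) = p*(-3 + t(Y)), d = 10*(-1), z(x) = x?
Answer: 1/680 ≈ 0.0014706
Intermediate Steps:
t(f) = 3
d = -10
H(Y) = 0 (H(Y) = 1*(-3 + 3) = 1*0 = 0)
P = 680 (P = (-10 + 0)*(-58 - 10) = -10*(-68) = 680)
1/P = 1/680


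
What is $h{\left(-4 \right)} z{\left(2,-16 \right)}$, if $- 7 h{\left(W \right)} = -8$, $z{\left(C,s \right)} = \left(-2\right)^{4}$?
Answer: $\frac{128}{7} \approx 18.286$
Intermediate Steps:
$z{\left(C,s \right)} = 16$
$h{\left(W \right)} = \frac{8}{7}$ ($h{\left(W \right)} = \left(- \frac{1}{7}\right) \left(-8\right) = \frac{8}{7}$)
$h{\left(-4 \right)} z{\left(2,-16 \right)} = \frac{8}{7} \cdot 16 = \frac{128}{7}$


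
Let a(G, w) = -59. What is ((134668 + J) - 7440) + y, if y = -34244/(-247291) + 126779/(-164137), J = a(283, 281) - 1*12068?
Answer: 4671878148996306/40589602867 ≈ 1.1510e+5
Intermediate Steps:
J = -12127 (J = -59 - 1*12068 = -59 - 12068 = -12127)
y = -25730598261/40589602867 (y = -34244*(-1/247291) + 126779*(-1/164137) = 34244/247291 - 126779/164137 = -25730598261/40589602867 ≈ -0.63392)
((134668 + J) - 7440) + y = ((134668 - 12127) - 7440) - 25730598261/40589602867 = (122541 - 7440) - 25730598261/40589602867 = 115101 - 25730598261/40589602867 = 4671878148996306/40589602867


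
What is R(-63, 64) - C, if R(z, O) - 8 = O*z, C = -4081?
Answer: 57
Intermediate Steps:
R(z, O) = 8 + O*z
R(-63, 64) - C = (8 + 64*(-63)) - 1*(-4081) = (8 - 4032) + 4081 = -4024 + 4081 = 57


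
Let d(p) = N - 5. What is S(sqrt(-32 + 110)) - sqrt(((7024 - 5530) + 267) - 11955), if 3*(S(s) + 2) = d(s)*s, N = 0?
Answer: -2 - 5*sqrt(78)/3 - I*sqrt(10194) ≈ -16.72 - 100.97*I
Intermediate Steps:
d(p) = -5 (d(p) = 0 - 5 = -5)
S(s) = -2 - 5*s/3 (S(s) = -2 + (-5*s)/3 = -2 - 5*s/3)
S(sqrt(-32 + 110)) - sqrt(((7024 - 5530) + 267) - 11955) = (-2 - 5*sqrt(-32 + 110)/3) - sqrt(((7024 - 5530) + 267) - 11955) = (-2 - 5*sqrt(78)/3) - sqrt((1494 + 267) - 11955) = (-2 - 5*sqrt(78)/3) - sqrt(1761 - 11955) = (-2 - 5*sqrt(78)/3) - sqrt(-10194) = (-2 - 5*sqrt(78)/3) - I*sqrt(10194) = -2 - 5*sqrt(78)/3 - I*sqrt(10194)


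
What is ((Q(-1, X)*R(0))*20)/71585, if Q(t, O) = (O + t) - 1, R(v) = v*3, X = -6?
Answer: 0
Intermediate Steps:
R(v) = 3*v
Q(t, O) = -1 + O + t
((Q(-1, X)*R(0))*20)/71585 = (((-1 - 6 - 1)*(3*0))*20)/71585 = (-8*0*20)*(1/71585) = (0*20)*(1/71585) = 0*(1/71585) = 0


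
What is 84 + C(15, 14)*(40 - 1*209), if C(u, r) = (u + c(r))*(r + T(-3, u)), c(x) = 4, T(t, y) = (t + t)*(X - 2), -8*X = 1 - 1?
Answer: -83402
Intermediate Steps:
X = 0 (X = -(1 - 1)/8 = -⅛*0 = 0)
T(t, y) = -4*t (T(t, y) = (t + t)*(0 - 2) = (2*t)*(-2) = -4*t)
C(u, r) = (4 + u)*(12 + r) (C(u, r) = (u + 4)*(r - 4*(-3)) = (4 + u)*(r + 12) = (4 + u)*(12 + r))
84 + C(15, 14)*(40 - 1*209) = 84 + (48 + 4*14 + 12*15 + 14*15)*(40 - 1*209) = 84 + (48 + 56 + 180 + 210)*(40 - 209) = 84 + 494*(-169) = 84 - 83486 = -83402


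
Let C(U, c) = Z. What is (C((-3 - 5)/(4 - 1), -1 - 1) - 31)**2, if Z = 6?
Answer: 625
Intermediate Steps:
C(U, c) = 6
(C((-3 - 5)/(4 - 1), -1 - 1) - 31)**2 = (6 - 31)**2 = (-25)**2 = 625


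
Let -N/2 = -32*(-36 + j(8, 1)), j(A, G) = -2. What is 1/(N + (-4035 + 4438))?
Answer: -1/2029 ≈ -0.00049285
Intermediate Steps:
N = -2432 (N = -(-64)*(-36 - 2) = -(-64)*(-38) = -2*1216 = -2432)
1/(N + (-4035 + 4438)) = 1/(-2432 + (-4035 + 4438)) = 1/(-2432 + 403) = 1/(-2029) = -1/2029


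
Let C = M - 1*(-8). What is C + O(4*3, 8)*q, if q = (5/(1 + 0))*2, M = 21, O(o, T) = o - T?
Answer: 69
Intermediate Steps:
C = 29 (C = 21 - 1*(-8) = 21 + 8 = 29)
q = 10 (q = (5/1)*2 = (1*5)*2 = 5*2 = 10)
C + O(4*3, 8)*q = 29 + (4*3 - 1*8)*10 = 29 + (12 - 8)*10 = 29 + 4*10 = 29 + 40 = 69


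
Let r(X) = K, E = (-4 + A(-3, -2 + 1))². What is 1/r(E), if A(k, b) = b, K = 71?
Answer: 1/71 ≈ 0.014085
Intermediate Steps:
E = 25 (E = (-4 + (-2 + 1))² = (-4 - 1)² = (-5)² = 25)
r(X) = 71
1/r(E) = 1/71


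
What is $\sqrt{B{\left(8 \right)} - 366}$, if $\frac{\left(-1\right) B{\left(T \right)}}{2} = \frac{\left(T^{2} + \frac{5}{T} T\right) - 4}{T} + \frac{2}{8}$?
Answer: $\frac{i \sqrt{1531}}{2} \approx 19.564 i$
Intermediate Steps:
$B{\left(T \right)} = - \frac{1}{2} - \frac{2 \left(1 + T^{2}\right)}{T}$ ($B{\left(T \right)} = - 2 \left(\frac{\left(T^{2} + \frac{5}{T} T\right) - 4}{T} + \frac{2}{8}\right) = - 2 \left(\frac{\left(T^{2} + 5\right) - 4}{T} + 2 \cdot \frac{1}{8}\right) = - 2 \left(\frac{\left(5 + T^{2}\right) - 4}{T} + \frac{1}{4}\right) = - 2 \left(\frac{1 + T^{2}}{T} + \frac{1}{4}\right) = - 2 \left(\frac{1}{4} + \frac{1 + T^{2}}{T}\right) = - \frac{1}{2} - \frac{2 \left(1 + T^{2}\right)}{T}$)
$\sqrt{B{\left(8 \right)} - 366} = \sqrt{\left(- \frac{1}{2} - 16 - \frac{2}{8}\right) - 366} = \sqrt{\left(- \frac{1}{2} - 16 - \frac{1}{4}\right) - 366} = \sqrt{- \frac{67}{4} - 366} = \sqrt{- \frac{1531}{4}} = \frac{i \sqrt{1531}}{2}$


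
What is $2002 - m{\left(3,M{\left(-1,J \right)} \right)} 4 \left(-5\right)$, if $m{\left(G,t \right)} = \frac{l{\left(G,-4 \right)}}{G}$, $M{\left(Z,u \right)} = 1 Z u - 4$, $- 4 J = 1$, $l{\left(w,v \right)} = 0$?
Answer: $2002$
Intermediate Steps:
$J = - \frac{1}{4}$ ($J = \left(- \frac{1}{4}\right) 1 = - \frac{1}{4} \approx -0.25$)
$M{\left(Z,u \right)} = -4 + Z u$ ($M{\left(Z,u \right)} = Z u - 4 = -4 + Z u$)
$m{\left(G,t \right)} = 0$ ($m{\left(G,t \right)} = \frac{0}{G} = 0$)
$2002 - m{\left(3,M{\left(-1,J \right)} \right)} 4 \left(-5\right) = 2002 - 0 \cdot 4 \left(-5\right) = 2002 - 0 \left(-5\right) = 2002 - 0 = 2002 + 0 = 2002$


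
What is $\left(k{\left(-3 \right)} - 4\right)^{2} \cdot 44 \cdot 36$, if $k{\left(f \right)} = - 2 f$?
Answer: $6336$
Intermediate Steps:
$\left(k{\left(-3 \right)} - 4\right)^{2} \cdot 44 \cdot 36 = \left(\left(-2\right) \left(-3\right) - 4\right)^{2} \cdot 44 \cdot 36 = \left(6 - 4\right)^{2} \cdot 44 \cdot 36 = 2^{2} \cdot 44 \cdot 36 = 4 \cdot 44 \cdot 36 = 176 \cdot 36 = 6336$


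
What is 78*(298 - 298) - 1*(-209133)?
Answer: 209133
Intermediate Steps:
78*(298 - 298) - 1*(-209133) = 78*0 + 209133 = 0 + 209133 = 209133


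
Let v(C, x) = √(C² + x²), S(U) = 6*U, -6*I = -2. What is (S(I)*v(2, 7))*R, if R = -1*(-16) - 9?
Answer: 14*√53 ≈ 101.92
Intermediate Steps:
I = ⅓ (I = -⅙*(-2) = ⅓ ≈ 0.33333)
R = 7 (R = 16 - 9 = 7)
(S(I)*v(2, 7))*R = ((6*(⅓))*√(2² + 7²))*7 = (2*√(4 + 49))*7 = (2*√53)*7 = 14*√53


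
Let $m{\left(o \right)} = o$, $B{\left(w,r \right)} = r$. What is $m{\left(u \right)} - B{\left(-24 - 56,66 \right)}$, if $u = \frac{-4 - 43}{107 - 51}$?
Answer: $- \frac{3743}{56} \approx -66.839$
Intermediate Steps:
$u = - \frac{47}{56} \approx -0.83929$
$m{\left(u \right)} - B{\left(-24 - 56,66 \right)} = - \frac{47}{56} - 66 = - \frac{3743}{56}$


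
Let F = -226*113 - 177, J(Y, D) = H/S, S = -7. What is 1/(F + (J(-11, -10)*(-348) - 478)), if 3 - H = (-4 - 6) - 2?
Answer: -7/178131 ≈ -3.9297e-5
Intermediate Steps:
H = 15 (H = 3 - ((-4 - 6) - 2) = 3 - (-10 - 2) = 3 - 1*(-12) = 3 + 12 = 15)
J(Y, D) = -15/7 (J(Y, D) = 15/(-7) = 15*(-⅐) = -15/7)
F = -25715 (F = -25538 - 177 = -25715)
1/(F + (J(-11, -10)*(-348) - 478)) = 1/(-25715 + (-15/7*(-348) - 478)) = 1/(-25715 + (5220/7 - 478)) = 1/(-25715 + 1874/7) = 1/(-178131/7) = -7/178131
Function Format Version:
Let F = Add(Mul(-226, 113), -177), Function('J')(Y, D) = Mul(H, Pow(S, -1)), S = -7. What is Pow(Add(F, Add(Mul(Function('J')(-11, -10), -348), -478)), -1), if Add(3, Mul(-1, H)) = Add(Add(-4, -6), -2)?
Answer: Rational(-7, 178131) ≈ -3.9297e-5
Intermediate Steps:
H = 15 (H = Add(3, Mul(-1, Add(Add(-4, -6), -2))) = Add(3, Mul(-1, Add(-10, -2))) = Add(3, Mul(-1, -12)) = Add(3, 12) = 15)
Function('J')(Y, D) = Rational(-15, 7) (Function('J')(Y, D) = Mul(15, Pow(-7, -1)) = Mul(15, Rational(-1, 7)) = Rational(-15, 7))
F = -25715 (F = Add(-25538, -177) = -25715)
Pow(Add(F, Add(Mul(Function('J')(-11, -10), -348), -478)), -1) = Pow(Add(-25715, Add(Mul(Rational(-15, 7), -348), -478)), -1) = Pow(Add(-25715, Add(Rational(5220, 7), -478)), -1) = Pow(Add(-25715, Rational(1874, 7)), -1) = Pow(Rational(-178131, 7), -1) = Rational(-7, 178131)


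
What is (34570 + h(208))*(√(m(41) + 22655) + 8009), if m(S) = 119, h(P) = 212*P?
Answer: 630035994 + 78666*√22774 ≈ 6.4191e+8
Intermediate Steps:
(34570 + h(208))*(√(m(41) + 22655) + 8009) = (34570 + 212*208)*(√(119 + 22655) + 8009) = (34570 + 44096)*(√22774 + 8009) = 78666*(8009 + √22774) = 630035994 + 78666*√22774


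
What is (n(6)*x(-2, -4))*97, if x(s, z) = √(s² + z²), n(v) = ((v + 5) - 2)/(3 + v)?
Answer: 194*√5 ≈ 433.80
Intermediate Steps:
n(v) = 1 (n(v) = ((5 + v) - 2)/(3 + v) = (3 + v)/(3 + v) = 1)
(n(6)*x(-2, -4))*97 = (1*√((-2)² + (-4)²))*97 = (1*√(4 + 16))*97 = (1*√20)*97 = (1*(2*√5))*97 = (2*√5)*97 = 194*√5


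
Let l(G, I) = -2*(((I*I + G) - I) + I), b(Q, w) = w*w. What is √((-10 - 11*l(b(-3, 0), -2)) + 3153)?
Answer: 3*√359 ≈ 56.842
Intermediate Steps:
b(Q, w) = w²
l(G, I) = -2*G - 2*I² (l(G, I) = -2*(((I² + G) - I) + I) = -2*(((G + I²) - I) + I) = -2*((G + I² - I) + I) = -2*(G + I²) = -2*G - 2*I²)
√((-10 - 11*l(b(-3, 0), -2)) + 3153) = √((-10 - 11*(-2*0² - 2*(-2)²)) + 3153) = √((-10 - 11*(-2*0 - 2*4)) + 3153) = √((-10 - 11*(0 - 8)) + 3153) = √((-10 - 11*(-8)) + 3153) = √((-10 + 88) + 3153) = √(78 + 3153) = √3231 = 3*√359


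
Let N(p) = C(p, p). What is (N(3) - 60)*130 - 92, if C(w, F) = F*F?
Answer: -6722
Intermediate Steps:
C(w, F) = F**2
N(p) = p**2
(N(3) - 60)*130 - 92 = (3**2 - 60)*130 - 92 = (9 - 60)*130 - 92 = -51*130 - 92 = -6630 - 92 = -6722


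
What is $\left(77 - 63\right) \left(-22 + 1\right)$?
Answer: $-294$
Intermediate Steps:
$\left(77 - 63\right) \left(-22 + 1\right) = \left(77 - 63\right) \left(-21\right) = 14 \left(-21\right) = -294$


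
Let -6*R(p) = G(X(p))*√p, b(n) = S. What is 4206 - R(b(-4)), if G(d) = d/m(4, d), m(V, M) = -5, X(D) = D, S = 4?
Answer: 63086/15 ≈ 4205.7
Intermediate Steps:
b(n) = 4
G(d) = -d/5 (G(d) = d/(-5) = d*(-⅕) = -d/5)
R(p) = p^(3/2)/30 (R(p) = -(-p/5)*√p/6 = -(-1)*p^(3/2)/30 = p^(3/2)/30)
4206 - R(b(-4)) = 4206 - 4^(3/2)/30 = 4206 - 8/30 = 4206 - 1*4/15 = 4206 - 4/15 = 63086/15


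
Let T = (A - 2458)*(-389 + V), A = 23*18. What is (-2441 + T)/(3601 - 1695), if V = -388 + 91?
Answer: 1399743/1906 ≈ 734.39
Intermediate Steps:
A = 414
V = -297
T = 1402184 (T = (414 - 2458)*(-389 - 297) = -2044*(-686) = 1402184)
(-2441 + T)/(3601 - 1695) = (-2441 + 1402184)/(3601 - 1695) = 1399743/1906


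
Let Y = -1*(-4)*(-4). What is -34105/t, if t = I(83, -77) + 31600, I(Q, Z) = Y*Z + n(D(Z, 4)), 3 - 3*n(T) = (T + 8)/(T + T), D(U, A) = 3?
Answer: -613890/590983 ≈ -1.0388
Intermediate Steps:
Y = -16 (Y = 4*(-4) = -16)
n(T) = 1 - (8 + T)/(6*T) (n(T) = 1 - (T + 8)/(3*(T + T)) = 1 - (8 + T)/(3*(2*T)) = 1 - (8 + T)*1/(2*T)/3 = 1 - (8 + T)/(6*T))
I(Q, Z) = 7/18 - 16*Z (I(Q, Z) = -16*Z + (⅙)*(-8 + 5*3)/3 = -16*Z + (⅙)*(⅓)*(-8 + 15) = -16*Z + (⅙)*(⅓)*7 = -16*Z + 7/18 = 7/18 - 16*Z)
t = 590983/18 (t = (7/18 - 16*(-77)) + 31600 = (7/18 + 1232) + 31600 = 22183/18 + 31600 = 590983/18 ≈ 32832.)
-34105/t = -34105/590983/18 = -34105*18/590983 = -613890/590983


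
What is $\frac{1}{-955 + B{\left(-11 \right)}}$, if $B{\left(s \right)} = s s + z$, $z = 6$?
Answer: $- \frac{1}{828} \approx -0.0012077$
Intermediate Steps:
$B{\left(s \right)} = 6 + s^{2}$ ($B{\left(s \right)} = s s + 6 = s^{2} + 6 = 6 + s^{2}$)
$\frac{1}{-955 + B{\left(-11 \right)}} = \frac{1}{-955 + \left(6 + \left(-11\right)^{2}\right)} = \frac{1}{-955 + \left(6 + 121\right)} = \frac{1}{-955 + 127} = \frac{1}{-828} = - \frac{1}{828}$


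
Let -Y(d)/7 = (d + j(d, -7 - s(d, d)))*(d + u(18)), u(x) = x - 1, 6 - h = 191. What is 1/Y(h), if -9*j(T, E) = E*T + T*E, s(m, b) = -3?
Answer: -3/1232840 ≈ -2.4334e-6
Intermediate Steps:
h = -185 (h = 6 - 1*191 = 6 - 191 = -185)
u(x) = -1 + x
j(T, E) = -2*E*T/9 (j(T, E) = -(E*T + T*E)/9 = -(E*T + E*T)/9 = -2*E*T/9)
Y(d) = -119*d*(17 + d)/9 (Y(d) = -7*(d - 2*(-7 - 1*(-3))*d/9)*(d + (-1 + 18)) = -7*(d - 2*(-7 + 3)*d/9)*(d + 17) = -7*(d - 2/9*(-4)*d)*(17 + d) = -7*(d + 8*d/9)*(17 + d) = -7*17*d/9*(17 + d) = -119*d*(17 + d)/9)
1/Y(h) = 1/((119/9)*(-185)*(-17 - 1*(-185))) = 1/((119/9)*(-185)*(-17 + 185)) = 1/((119/9)*(-185)*168) = 1/(-1232840/3) = -3/1232840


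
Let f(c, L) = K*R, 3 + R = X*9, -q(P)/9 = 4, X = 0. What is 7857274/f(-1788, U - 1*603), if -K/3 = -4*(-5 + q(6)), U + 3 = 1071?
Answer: 3928637/738 ≈ 5323.4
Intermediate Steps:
U = 1068 (U = -3 + 1071 = 1068)
q(P) = -36 (q(P) = -9*4 = -36)
R = -3 (R = -3 + 0*9 = -3 + 0 = -3)
K = -492 (K = -(-12)*(-5 - 36) = -(-12)*(-41) = -3*164 = -492)
f(c, L) = 1476 (f(c, L) = -492*(-3) = 1476)
7857274/f(-1788, U - 1*603) = 7857274/1476 = 7857274*(1/1476) = 3928637/738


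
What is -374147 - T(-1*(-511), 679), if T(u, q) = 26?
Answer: -374173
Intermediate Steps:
-374147 - T(-1*(-511), 679) = -374147 - 1*26 = -374147 - 26 = -374173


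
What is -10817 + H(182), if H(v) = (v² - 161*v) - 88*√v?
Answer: -6995 - 88*√182 ≈ -8182.2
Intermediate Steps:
H(v) = v² - 161*v - 88*√v
-10817 + H(182) = -10817 + (182² - 161*182 - 88*√182) = -10817 + (33124 - 29302 - 88*√182) = -10817 + (3822 - 88*√182) = -6995 - 88*√182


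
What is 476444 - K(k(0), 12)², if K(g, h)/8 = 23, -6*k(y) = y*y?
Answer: 442588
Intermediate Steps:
k(y) = -y²/6 (k(y) = -y*y/6 = -y²/6)
K(g, h) = 184 (K(g, h) = 8*23 = 184)
476444 - K(k(0), 12)² = 476444 - 1*184² = 476444 - 1*33856 = 476444 - 33856 = 442588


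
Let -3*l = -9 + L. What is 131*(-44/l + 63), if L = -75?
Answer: 56330/7 ≈ 8047.1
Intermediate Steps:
l = 28 (l = -(-9 - 75)/3 = -1/3*(-84) = 28)
131*(-44/l + 63) = 131*(-44/28 + 63) = 131*(-44*1/28 + 63) = 131*(-11/7 + 63) = 131*(430/7) = 56330/7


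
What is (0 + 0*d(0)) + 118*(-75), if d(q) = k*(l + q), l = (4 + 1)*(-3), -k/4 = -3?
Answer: -8850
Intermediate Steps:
k = 12 (k = -4*(-3) = 12)
l = -15 (l = 5*(-3) = -15)
d(q) = -180 + 12*q (d(q) = 12*(-15 + q) = -180 + 12*q)
(0 + 0*d(0)) + 118*(-75) = (0 + 0*(-180 + 12*0)) + 118*(-75) = (0 + 0*(-180 + 0)) - 8850 = (0 + 0*(-180)) - 8850 = (0 + 0) - 8850 = 0 - 8850 = -8850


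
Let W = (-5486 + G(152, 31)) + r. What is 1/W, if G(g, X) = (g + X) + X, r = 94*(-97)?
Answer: -1/14390 ≈ -6.9493e-5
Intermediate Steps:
r = -9118
G(g, X) = g + 2*X (G(g, X) = (X + g) + X = g + 2*X)
W = -14390 (W = (-5486 + (152 + 2*31)) - 9118 = (-5486 + (152 + 62)) - 9118 = (-5486 + 214) - 9118 = -5272 - 9118 = -14390)
1/W = 1/(-14390) = -1/14390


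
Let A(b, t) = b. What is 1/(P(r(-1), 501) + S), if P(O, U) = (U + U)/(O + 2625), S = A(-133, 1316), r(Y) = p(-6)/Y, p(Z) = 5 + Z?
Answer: -1313/174128 ≈ -0.0075404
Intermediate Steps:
r(Y) = -1/Y (r(Y) = (5 - 6)/Y = -1/Y)
S = -133
P(O, U) = 2*U/(2625 + O) (P(O, U) = (2*U)/(2625 + O) = 2*U/(2625 + O))
1/(P(r(-1), 501) + S) = 1/(2*501/(2625 - 1/(-1)) - 133) = 1/(2*501/(2625 - 1*(-1)) - 133) = 1/(2*501/(2625 + 1) - 133) = 1/(2*501/2626 - 133) = 1/(2*501*(1/2626) - 133) = 1/(501/1313 - 133) = 1/(-174128/1313) = -1313/174128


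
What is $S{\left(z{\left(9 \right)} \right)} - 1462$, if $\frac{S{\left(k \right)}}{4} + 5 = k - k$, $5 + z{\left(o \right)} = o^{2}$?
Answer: $-1482$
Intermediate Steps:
$z{\left(o \right)} = -5 + o^{2}$
$S{\left(k \right)} = -20$ ($S{\left(k \right)} = -20 + 4 \left(k - k\right) = -20 + 4 \cdot 0 = -20 + 0 = -20$)
$S{\left(z{\left(9 \right)} \right)} - 1462 = -20 - 1462 = -1482$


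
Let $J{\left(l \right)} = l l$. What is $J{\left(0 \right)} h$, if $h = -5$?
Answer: $0$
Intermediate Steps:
$J{\left(l \right)} = l^{2}$
$J{\left(0 \right)} h = 0^{2} \left(-5\right) = 0 \left(-5\right) = 0$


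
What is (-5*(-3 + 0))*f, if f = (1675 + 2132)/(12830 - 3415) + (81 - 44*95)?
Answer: -115764834/1883 ≈ -61479.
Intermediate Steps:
f = -38588278/9415 (f = 3807/9415 + (81 - 4180) = 3807*(1/9415) - 4099 = 3807/9415 - 4099 = -38588278/9415 ≈ -4098.6)
(-5*(-3 + 0))*f = -5*(-3 + 0)*(-38588278/9415) = -5*(-3)*(-38588278/9415) = 15*(-38588278/9415) = -115764834/1883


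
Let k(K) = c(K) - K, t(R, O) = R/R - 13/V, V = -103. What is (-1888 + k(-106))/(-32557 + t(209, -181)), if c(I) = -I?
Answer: 172628/3353255 ≈ 0.051481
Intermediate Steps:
t(R, O) = 116/103 (t(R, O) = R/R - 13/(-103) = 1 - 13*(-1/103) = 1 + 13/103 = 116/103)
k(K) = -2*K (k(K) = -K - K = -2*K)
(-1888 + k(-106))/(-32557 + t(209, -181)) = (-1888 - 2*(-106))/(-32557 + 116/103) = (-1888 + 212)/(-3353255/103) = -1676*(-103/3353255) = 172628/3353255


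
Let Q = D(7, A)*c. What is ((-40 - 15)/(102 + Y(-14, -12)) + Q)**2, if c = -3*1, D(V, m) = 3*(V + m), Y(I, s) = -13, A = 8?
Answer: 145684900/7921 ≈ 18392.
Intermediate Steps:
D(V, m) = 3*V + 3*m
c = -3
Q = -135 (Q = (3*7 + 3*8)*(-3) = (21 + 24)*(-3) = 45*(-3) = -135)
((-40 - 15)/(102 + Y(-14, -12)) + Q)**2 = ((-40 - 15)/(102 - 13) - 135)**2 = (-55/89 - 135)**2 = (-12070/89)**2 = 145684900/7921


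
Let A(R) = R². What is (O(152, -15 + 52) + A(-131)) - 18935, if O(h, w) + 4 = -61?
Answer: -1839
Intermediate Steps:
O(h, w) = -65 (O(h, w) = -4 - 61 = -65)
(O(152, -15 + 52) + A(-131)) - 18935 = (-65 + (-131)²) - 18935 = (-65 + 17161) - 18935 = 17096 - 18935 = -1839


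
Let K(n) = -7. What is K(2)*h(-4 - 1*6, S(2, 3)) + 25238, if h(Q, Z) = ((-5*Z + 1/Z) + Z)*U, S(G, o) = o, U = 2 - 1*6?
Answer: 74734/3 ≈ 24911.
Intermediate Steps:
U = -4 (U = 2 - 6 = -4)
h(Q, Z) = -4/Z + 16*Z (h(Q, Z) = ((-5*Z + 1/Z) + Z)*(-4) = ((1/Z - 5*Z) + Z)*(-4) = (1/Z - 4*Z)*(-4) = -4/Z + 16*Z)
K(2)*h(-4 - 1*6, S(2, 3)) + 25238 = -7*(-4/3 + 16*3) + 25238 = -7*(-4*1/3 + 48) + 25238 = -7*(-4/3 + 48) + 25238 = -7*140/3 + 25238 = -980/3 + 25238 = 74734/3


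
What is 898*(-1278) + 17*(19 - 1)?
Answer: -1147338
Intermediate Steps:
898*(-1278) + 17*(19 - 1) = -1147644 + 17*18 = -1147644 + 306 = -1147338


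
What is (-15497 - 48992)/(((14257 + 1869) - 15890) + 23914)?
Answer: -64489/24150 ≈ -2.6704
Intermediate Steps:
(-15497 - 48992)/(((14257 + 1869) - 15890) + 23914) = -64489/((16126 - 15890) + 23914) = -64489/(236 + 23914) = -64489/24150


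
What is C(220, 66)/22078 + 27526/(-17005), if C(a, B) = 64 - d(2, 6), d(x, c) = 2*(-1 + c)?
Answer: -15968441/9879905 ≈ -1.6163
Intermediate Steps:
d(x, c) = -2 + 2*c
C(a, B) = 54 (C(a, B) = 64 - (-2 + 2*6) = 64 - (-2 + 12) = 64 - 1*10 = 64 - 10 = 54)
C(220, 66)/22078 + 27526/(-17005) = 54/22078 + 27526/(-17005) = 54*(1/22078) + 27526*(-1/17005) = 27/11039 - 27526/17005 = -15968441/9879905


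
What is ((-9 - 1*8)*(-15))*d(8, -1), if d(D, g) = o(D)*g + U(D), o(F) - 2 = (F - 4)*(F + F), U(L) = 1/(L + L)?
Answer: -269025/16 ≈ -16814.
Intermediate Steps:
U(L) = 1/(2*L)
o(F) = 2 + 2*F*(-4 + F) (o(F) = 2 + (F - 4)*(F + F) = 2 + (-4 + F)*(2*F) = 2 + 2*F*(-4 + F))
d(D, g) = 1/(2*D) + g*(2 - 8*D + 2*D²) (d(D, g) = (2 - 8*D + 2*D²)*g + 1/(2*D) = g*(2 - 8*D + 2*D²) + 1/(2*D) = 1/(2*D) + g*(2 - 8*D + 2*D²))
((-9 - 1*8)*(-15))*d(8, -1) = ((-9 - 1*8)*(-15))*((½)*(1 + 4*8*(-1)*(1 + 8² - 4*8))/8) = ((-9 - 8)*(-15))*((½)*(⅛)*(1 + 4*8*(-1)*(1 + 64 - 32))) = (-17*(-15))*((½)*(⅛)*(1 + 4*8*(-1)*33)) = 255*((½)*(⅛)*(1 - 1056)) = 255*((½)*(⅛)*(-1055)) = 255*(-1055/16) = -269025/16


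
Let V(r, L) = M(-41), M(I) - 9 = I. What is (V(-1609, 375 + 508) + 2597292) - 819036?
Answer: 1778224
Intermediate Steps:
M(I) = 9 + I
V(r, L) = -32 (V(r, L) = 9 - 41 = -32)
(V(-1609, 375 + 508) + 2597292) - 819036 = (-32 + 2597292) - 819036 = 2597260 - 819036 = 1778224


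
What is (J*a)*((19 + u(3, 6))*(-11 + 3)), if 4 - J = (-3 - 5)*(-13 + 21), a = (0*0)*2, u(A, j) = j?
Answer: 0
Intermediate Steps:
a = 0 (a = 0*2 = 0)
J = 68 (J = 4 - (-3 - 5)*(-13 + 21) = 4 - (-8)*8 = 4 - 1*(-64) = 4 + 64 = 68)
(J*a)*((19 + u(3, 6))*(-11 + 3)) = (68*0)*((19 + 6)*(-11 + 3)) = 0*(25*(-8)) = 0*(-200) = 0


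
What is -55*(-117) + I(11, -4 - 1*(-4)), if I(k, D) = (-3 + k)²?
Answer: 6499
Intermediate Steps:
-55*(-117) + I(11, -4 - 1*(-4)) = -55*(-117) + (-3 + 11)² = 6435 + 8² = 6435 + 64 = 6499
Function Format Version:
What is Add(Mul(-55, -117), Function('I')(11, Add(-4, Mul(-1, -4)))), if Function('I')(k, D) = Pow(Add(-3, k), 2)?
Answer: 6499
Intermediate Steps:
Add(Mul(-55, -117), Function('I')(11, Add(-4, Mul(-1, -4)))) = Add(Mul(-55, -117), Pow(Add(-3, 11), 2)) = Add(6435, Pow(8, 2)) = Add(6435, 64) = 6499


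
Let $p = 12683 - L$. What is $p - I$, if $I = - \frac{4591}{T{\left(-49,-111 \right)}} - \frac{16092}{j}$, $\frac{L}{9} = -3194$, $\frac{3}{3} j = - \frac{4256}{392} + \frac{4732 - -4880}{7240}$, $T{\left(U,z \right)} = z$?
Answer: $\frac{532047040652}{13402029} \approx 39699.0$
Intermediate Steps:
$j = - \frac{120739}{12670}$ ($j = - \frac{4256}{392} + \frac{4732 - -4880}{7240} = \left(-4256\right) \frac{1}{392} + \left(4732 + 4880\right) \frac{1}{7240} = - \frac{76}{7} + 9612 \cdot \frac{1}{7240} = - \frac{76}{7} + \frac{2403}{1810} = - \frac{120739}{12670} \approx -9.5295$)
$L = -28746$ ($L = 9 \left(-3194\right) = -28746$)
$p = 41429$ ($p = 12683 - -28746 = 12683 + 28746 = 41429$)
$I = \frac{23185618789}{13402029}$ ($I = - \frac{4591}{-111} - \frac{16092}{- \frac{120739}{12670}} = \left(-4591\right) \left(- \frac{1}{111}\right) - - \frac{203885640}{120739} = \frac{4591}{111} + \frac{203885640}{120739} = \frac{23185618789}{13402029} \approx 1730.0$)
$p - I = 41429 - \frac{23185618789}{13402029} = \frac{532047040652}{13402029}$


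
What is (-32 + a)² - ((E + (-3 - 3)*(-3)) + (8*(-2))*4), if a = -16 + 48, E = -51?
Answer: 97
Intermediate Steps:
a = 32
(-32 + a)² - ((E + (-3 - 3)*(-3)) + (8*(-2))*4) = (-32 + 32)² - ((-51 + (-3 - 3)*(-3)) + (8*(-2))*4) = 0² - ((-51 - 6*(-3)) - 16*4) = 0 - ((-51 + 18) - 64) = 0 - (-33 - 64) = 0 - 1*(-97) = 0 + 97 = 97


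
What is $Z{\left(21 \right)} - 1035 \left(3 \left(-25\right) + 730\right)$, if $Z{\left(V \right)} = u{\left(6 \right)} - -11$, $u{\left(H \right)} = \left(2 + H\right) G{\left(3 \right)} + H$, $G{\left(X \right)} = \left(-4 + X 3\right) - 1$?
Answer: $-677876$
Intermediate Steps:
$G{\left(X \right)} = -5 + 3 X$ ($G{\left(X \right)} = \left(-4 + 3 X\right) - 1 = -5 + 3 X$)
$u{\left(H \right)} = 8 + 5 H$ ($u{\left(H \right)} = \left(2 + H\right) \left(-5 + 3 \cdot 3\right) + H = \left(2 + H\right) \left(-5 + 9\right) + H = \left(2 + H\right) 4 + H = \left(8 + 4 H\right) + H = 8 + 5 H$)
$Z{\left(V \right)} = 49$ ($Z{\left(V \right)} = \left(8 + 5 \cdot 6\right) - -11 = \left(8 + 30\right) + 11 = 38 + 11 = 49$)
$Z{\left(21 \right)} - 1035 \left(3 \left(-25\right) + 730\right) = 49 - 1035 \left(3 \left(-25\right) + 730\right) = 49 - 1035 \left(-75 + 730\right) = 49 - 677925 = -677876$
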